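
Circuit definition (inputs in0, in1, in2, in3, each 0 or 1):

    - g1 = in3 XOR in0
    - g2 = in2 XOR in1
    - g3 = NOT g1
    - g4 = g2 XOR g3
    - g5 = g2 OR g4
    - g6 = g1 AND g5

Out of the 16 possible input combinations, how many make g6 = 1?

g6 = g1 AND g5 must be 1, so both g1 = 1 and g5 = 1.
g1 = in3 XOR in0 must be 1, so in3 and in0 differ.
g5 = g2 OR g4 must be 1, so at least one of g2, g4 is 1.
Satisfying assignments:
  in0=0, in1=0, in2=1, in3=1
  in0=0, in1=1, in2=0, in3=1
  in0=1, in1=0, in2=1, in3=0
  in0=1, in1=1, in2=0, in3=0

4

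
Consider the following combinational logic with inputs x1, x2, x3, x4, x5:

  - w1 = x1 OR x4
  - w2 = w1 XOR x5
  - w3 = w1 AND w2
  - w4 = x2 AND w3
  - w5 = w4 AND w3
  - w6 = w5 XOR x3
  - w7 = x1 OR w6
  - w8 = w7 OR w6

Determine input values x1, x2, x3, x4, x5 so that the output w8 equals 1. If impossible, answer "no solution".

x1=1, x2=1, x3=1, x4=0, x5=0

Check with x1=1, x2=1, x3=1, x4=0, x5=0:
w1 = x1 OR x4 = 1 OR 0 = 1
w2 = w1 XOR x5 = 1 XOR 0 = 1
w3 = w1 AND w2 = 1 AND 1 = 1
w4 = x2 AND w3 = 1 AND 1 = 1
w5 = w4 AND w3 = 1 AND 1 = 1
w6 = w5 XOR x3 = 1 XOR 1 = 0
w7 = x1 OR w6 = 1 OR 0 = 1
w8 = w7 OR w6 = 1 OR 0 = 1
So w8 = 1 as required.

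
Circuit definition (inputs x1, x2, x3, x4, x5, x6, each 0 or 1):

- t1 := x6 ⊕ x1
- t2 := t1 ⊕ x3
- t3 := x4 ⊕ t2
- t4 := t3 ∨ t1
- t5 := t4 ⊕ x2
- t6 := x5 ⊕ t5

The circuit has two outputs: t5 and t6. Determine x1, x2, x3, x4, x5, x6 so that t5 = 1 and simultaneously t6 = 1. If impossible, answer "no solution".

x1=1 x2=0 x3=1 x4=1 x5=0 x6=0

Check with x1=1 x2=0 x3=1 x4=1 x5=0 x6=0:
t1 = x6 ⊕ x1 = 0 ⊕ 1 = 1
t2 = t1 ⊕ x3 = 1 ⊕ 1 = 0
t3 = x4 ⊕ t2 = 1 ⊕ 0 = 1
t4 = t3 ∨ t1 = 1 ∨ 1 = 1
t5 = t4 ⊕ x2 = 1 ⊕ 0 = 1
t6 = x5 ⊕ t5 = 0 ⊕ 1 = 1
So t5 = 1 and t6 = 1.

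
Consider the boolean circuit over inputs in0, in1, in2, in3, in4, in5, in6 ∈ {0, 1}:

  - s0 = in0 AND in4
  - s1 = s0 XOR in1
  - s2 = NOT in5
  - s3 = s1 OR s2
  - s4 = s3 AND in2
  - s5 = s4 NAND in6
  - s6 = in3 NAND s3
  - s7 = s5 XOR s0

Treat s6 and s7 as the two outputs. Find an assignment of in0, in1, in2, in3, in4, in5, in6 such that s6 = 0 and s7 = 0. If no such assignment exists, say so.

Check with in0=1, in1=0, in2=0, in3=1, in4=1, in5=1, in6=1:
s0 = in0 AND in4 = 1 AND 1 = 1
s1 = s0 XOR in1 = 1 XOR 0 = 1
s2 = NOT in5 = NOT 1 = 0
s3 = s1 OR s2 = 1 OR 0 = 1
s4 = s3 AND in2 = 1 AND 0 = 0
s5 = s4 NAND in6 = 0 NAND 1 = 1
s6 = in3 NAND s3 = 1 NAND 1 = 0
s7 = s5 XOR s0 = 1 XOR 1 = 0
So s6 = 0 and s7 = 0.

in0=1, in1=0, in2=0, in3=1, in4=1, in5=1, in6=1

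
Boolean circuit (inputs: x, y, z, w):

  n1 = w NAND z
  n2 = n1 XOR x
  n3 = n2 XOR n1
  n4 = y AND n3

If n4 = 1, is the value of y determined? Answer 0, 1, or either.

1

n4 = y AND n3 must be 1, so both y = 1 and n3 = 1.
n3 = n2 XOR n1 must be 1, so n2 and n1 differ.
Every assignment with n4 = 1 has y = 1; there are 4 such assignment(s).
  x=1, y=1, z=0, w=0
  x=1, y=1, z=0, w=1
  x=1, y=1, z=1, w=0
  x=1, y=1, z=1, w=1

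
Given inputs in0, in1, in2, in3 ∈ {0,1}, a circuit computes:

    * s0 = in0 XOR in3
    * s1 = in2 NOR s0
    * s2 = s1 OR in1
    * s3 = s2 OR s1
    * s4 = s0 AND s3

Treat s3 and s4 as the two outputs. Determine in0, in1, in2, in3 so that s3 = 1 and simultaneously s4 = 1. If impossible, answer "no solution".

in0=0, in1=1, in2=1, in3=1

Check with in0=0, in1=1, in2=1, in3=1:
s0 = in0 XOR in3 = 0 XOR 1 = 1
s1 = in2 NOR s0 = 1 NOR 1 = 0
s2 = s1 OR in1 = 0 OR 1 = 1
s3 = s2 OR s1 = 1 OR 0 = 1
s4 = s0 AND s3 = 1 AND 1 = 1
So s3 = 1 and s4 = 1.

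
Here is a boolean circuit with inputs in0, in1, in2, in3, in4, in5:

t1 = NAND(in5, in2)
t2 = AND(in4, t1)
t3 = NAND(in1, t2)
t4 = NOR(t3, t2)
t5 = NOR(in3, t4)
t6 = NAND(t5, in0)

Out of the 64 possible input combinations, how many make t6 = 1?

48

t6 = NAND(t5, in0) must be 1, so at least one of t5, in0 is 0.
Enumerating the 64 input combinations, 48 give t6 = 1 and 16 give t6 = 0.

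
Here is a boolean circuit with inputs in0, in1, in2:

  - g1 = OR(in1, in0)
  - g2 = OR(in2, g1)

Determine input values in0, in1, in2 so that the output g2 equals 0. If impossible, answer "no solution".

in0=0 in1=0 in2=0

g2 = OR(in2, g1) must be 0, so both in2 = 0 and g1 = 0.
g1 = OR(in1, in0) must be 0, so both in1 = 0 and in0 = 0.
Check with in0=0 in1=0 in2=0:
g1 = OR(in1, in0) = OR(0, 0) = 0
g2 = OR(in2, g1) = OR(0, 0) = 0
So g2 = 0 as required.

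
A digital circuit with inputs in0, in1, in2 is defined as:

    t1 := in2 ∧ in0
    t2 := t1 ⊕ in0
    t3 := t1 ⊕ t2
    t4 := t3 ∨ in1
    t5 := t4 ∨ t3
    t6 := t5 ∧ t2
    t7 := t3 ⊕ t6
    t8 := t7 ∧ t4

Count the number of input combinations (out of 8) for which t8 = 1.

t8 = t7 ∧ t4 must be 1, so both t7 = 1 and t4 = 1.
t7 = t3 ⊕ t6 must be 1, so t3 and t6 differ.
t4 = t3 ∨ in1 must be 1, so at least one of t3, in1 is 1.
Satisfying assignments:
  in0=1, in1=0, in2=1
  in0=1, in1=1, in2=1

2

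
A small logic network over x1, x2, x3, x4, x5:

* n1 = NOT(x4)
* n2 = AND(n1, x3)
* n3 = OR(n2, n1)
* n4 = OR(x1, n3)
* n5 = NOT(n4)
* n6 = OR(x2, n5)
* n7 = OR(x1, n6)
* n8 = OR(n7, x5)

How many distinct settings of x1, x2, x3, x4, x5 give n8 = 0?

n8 = OR(n7, x5) must be 0, so both n7 = 0 and x5 = 0.
n7 = OR(x1, n6) must be 0, so both x1 = 0 and n6 = 0.
n6 = OR(x2, n5) must be 0, so both x2 = 0 and n5 = 0.
Satisfying assignments:
  x1=0, x2=0, x3=0, x4=0, x5=0
  x1=0, x2=0, x3=1, x4=0, x5=0

2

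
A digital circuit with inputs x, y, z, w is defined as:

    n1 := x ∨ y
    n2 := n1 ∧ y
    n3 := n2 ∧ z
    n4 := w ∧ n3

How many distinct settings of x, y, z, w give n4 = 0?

n4 = w ∧ n3 must be 0, so at least one of w, n3 is 0.
Enumerating the 16 input combinations, 14 give n4 = 0 and 2 give n4 = 1.

14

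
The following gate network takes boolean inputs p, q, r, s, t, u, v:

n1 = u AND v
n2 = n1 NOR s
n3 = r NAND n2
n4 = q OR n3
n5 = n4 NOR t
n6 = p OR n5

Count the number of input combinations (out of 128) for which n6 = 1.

n6 = p OR n5 must be 1, so at least one of p, n5 is 1.
Enumerating the 128 input combinations, 67 give n6 = 1 and 61 give n6 = 0.

67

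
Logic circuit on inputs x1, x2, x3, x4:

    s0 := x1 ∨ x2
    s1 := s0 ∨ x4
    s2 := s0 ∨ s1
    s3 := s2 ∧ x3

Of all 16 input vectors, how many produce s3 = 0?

s3 = s2 ∧ x3 must be 0, so at least one of s2, x3 is 0.
Enumerating the 16 input combinations, 9 give s3 = 0 and 7 give s3 = 1.

9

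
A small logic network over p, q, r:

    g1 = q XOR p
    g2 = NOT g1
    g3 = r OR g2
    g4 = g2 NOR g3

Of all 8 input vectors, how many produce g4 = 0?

6

g4 = g2 NOR g3 must be 0, so at least one of g2, g3 is 1.
Satisfying assignments:
  p=0, q=0, r=0
  p=0, q=0, r=1
  p=0, q=1, r=1
  p=1, q=0, r=1
  p=1, q=1, r=0
  p=1, q=1, r=1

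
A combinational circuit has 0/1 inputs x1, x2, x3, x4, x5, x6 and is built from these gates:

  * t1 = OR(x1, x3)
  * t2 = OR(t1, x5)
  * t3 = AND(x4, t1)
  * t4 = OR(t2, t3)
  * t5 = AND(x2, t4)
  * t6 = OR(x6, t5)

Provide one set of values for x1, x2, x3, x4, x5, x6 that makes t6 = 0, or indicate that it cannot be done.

t6 = OR(x6, t5) must be 0, so both x6 = 0 and t5 = 0.
t5 = AND(x2, t4) must be 0, so at least one of x2, t4 is 0.
Check with x1=1, x2=0, x3=1, x4=0, x5=1, x6=0:
t1 = OR(x1, x3) = OR(1, 1) = 1
t2 = OR(t1, x5) = OR(1, 1) = 1
t3 = AND(x4, t1) = AND(0, 1) = 0
t4 = OR(t2, t3) = OR(1, 0) = 1
t5 = AND(x2, t4) = AND(0, 1) = 0
t6 = OR(x6, t5) = OR(0, 0) = 0
So t6 = 0 as required.

x1=1, x2=0, x3=1, x4=0, x5=1, x6=0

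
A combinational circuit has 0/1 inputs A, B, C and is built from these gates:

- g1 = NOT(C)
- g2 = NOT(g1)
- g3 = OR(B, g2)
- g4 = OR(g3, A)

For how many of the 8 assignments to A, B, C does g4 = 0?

g4 = OR(g3, A) must be 0, so both g3 = 0 and A = 0.
Enumerating the 8 input combinations, 1 give g4 = 0 and 7 give g4 = 1.

1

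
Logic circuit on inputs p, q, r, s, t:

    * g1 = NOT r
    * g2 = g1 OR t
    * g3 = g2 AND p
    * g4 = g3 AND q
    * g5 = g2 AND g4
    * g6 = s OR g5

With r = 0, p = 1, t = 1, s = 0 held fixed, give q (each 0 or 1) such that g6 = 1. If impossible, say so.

q=1

g6 = s OR g5 must be 1, so at least one of s, g5 is 1.
Check with r = 0, p = 1, t = 1, s = 0 and q=1:
g1 = NOT r = NOT 0 = 1
g2 = g1 OR t = 1 OR 1 = 1
g3 = g2 AND p = 1 AND 1 = 1
g4 = g3 AND q = 1 AND 1 = 1
g5 = g2 AND g4 = 1 AND 1 = 1
g6 = s OR g5 = 0 OR 1 = 1
So g6 = 1.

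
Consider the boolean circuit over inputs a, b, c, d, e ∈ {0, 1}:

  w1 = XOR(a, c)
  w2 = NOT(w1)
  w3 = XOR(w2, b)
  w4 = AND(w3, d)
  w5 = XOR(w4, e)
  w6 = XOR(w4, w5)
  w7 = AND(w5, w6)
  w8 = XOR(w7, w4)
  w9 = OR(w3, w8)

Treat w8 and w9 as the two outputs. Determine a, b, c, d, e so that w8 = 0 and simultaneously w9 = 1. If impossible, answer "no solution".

Check with a=0, b=1, c=1, d=0, e=0:
w1 = XOR(a, c) = XOR(0, 1) = 1
w2 = NOT(w1) = NOT 1 = 0
w3 = XOR(w2, b) = XOR(0, 1) = 1
w4 = AND(w3, d) = AND(1, 0) = 0
w5 = XOR(w4, e) = XOR(0, 0) = 0
w6 = XOR(w4, w5) = XOR(0, 0) = 0
w7 = AND(w5, w6) = AND(0, 0) = 0
w8 = XOR(w7, w4) = XOR(0, 0) = 0
w9 = OR(w3, w8) = OR(1, 0) = 1
So w8 = 0 and w9 = 1.

a=0, b=1, c=1, d=0, e=0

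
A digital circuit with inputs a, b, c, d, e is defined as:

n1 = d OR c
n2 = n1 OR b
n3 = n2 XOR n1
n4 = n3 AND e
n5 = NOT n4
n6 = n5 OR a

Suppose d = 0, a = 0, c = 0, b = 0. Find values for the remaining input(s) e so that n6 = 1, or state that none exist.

n6 = n5 OR a must be 1, so at least one of n5, a is 1.
Check with d = 0, a = 0, c = 0, b = 0 and e=1:
n1 = d OR c = 0 OR 0 = 0
n2 = n1 OR b = 0 OR 0 = 0
n3 = n2 XOR n1 = 0 XOR 0 = 0
n4 = n3 AND e = 0 AND 1 = 0
n5 = NOT n4 = NOT 0 = 1
n6 = n5 OR a = 1 OR 0 = 1
So n6 = 1.

e=1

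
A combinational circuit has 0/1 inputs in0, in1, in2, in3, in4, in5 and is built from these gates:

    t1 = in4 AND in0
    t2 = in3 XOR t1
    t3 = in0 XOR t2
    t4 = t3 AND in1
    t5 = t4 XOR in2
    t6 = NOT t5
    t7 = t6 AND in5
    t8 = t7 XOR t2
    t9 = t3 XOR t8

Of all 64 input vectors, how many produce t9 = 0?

t9 = t3 XOR t8 must be 0, so t3 and t8 are equal.
Enumerating the 64 input combinations, 32 give t9 = 0 and 32 give t9 = 1.

32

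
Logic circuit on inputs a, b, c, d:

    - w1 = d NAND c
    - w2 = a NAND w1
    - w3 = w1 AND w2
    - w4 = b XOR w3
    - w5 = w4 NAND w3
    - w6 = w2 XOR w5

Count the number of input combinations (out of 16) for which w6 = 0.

w6 = w2 XOR w5 must be 0, so w2 and w5 are equal.
Enumerating the 16 input combinations, 7 give w6 = 0 and 9 give w6 = 1.

7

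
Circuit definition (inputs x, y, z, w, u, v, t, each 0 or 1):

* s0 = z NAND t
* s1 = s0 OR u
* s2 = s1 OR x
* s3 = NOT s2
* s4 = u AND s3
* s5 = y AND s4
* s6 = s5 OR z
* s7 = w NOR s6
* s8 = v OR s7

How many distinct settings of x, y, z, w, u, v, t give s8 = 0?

48

s8 = v OR s7 must be 0, so both v = 0 and s7 = 0.
s7 = w NOR s6 must be 0, so at least one of w, s6 is 1.
Enumerating the 128 input combinations, 48 give s8 = 0 and 80 give s8 = 1.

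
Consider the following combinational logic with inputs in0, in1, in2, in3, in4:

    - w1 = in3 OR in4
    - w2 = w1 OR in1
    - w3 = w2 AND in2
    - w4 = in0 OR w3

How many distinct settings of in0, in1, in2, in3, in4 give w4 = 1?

w4 = in0 OR w3 must be 1, so at least one of in0, w3 is 1.
Enumerating the 32 input combinations, 23 give w4 = 1 and 9 give w4 = 0.

23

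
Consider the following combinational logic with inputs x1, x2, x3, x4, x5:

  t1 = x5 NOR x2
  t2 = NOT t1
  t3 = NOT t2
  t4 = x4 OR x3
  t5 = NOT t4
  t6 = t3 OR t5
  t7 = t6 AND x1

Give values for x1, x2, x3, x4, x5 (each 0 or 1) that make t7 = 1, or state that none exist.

x1=1, x2=0, x3=0, x4=0, x5=1

t7 = t6 AND x1 must be 1, so both t6 = 1 and x1 = 1.
Check with x1=1, x2=0, x3=0, x4=0, x5=1:
t1 = x5 NOR x2 = 1 NOR 0 = 0
t2 = NOT t1 = NOT 0 = 1
t3 = NOT t2 = NOT 1 = 0
t4 = x4 OR x3 = 0 OR 0 = 0
t5 = NOT t4 = NOT 0 = 1
t6 = t3 OR t5 = 0 OR 1 = 1
t7 = t6 AND x1 = 1 AND 1 = 1
So t7 = 1 as required.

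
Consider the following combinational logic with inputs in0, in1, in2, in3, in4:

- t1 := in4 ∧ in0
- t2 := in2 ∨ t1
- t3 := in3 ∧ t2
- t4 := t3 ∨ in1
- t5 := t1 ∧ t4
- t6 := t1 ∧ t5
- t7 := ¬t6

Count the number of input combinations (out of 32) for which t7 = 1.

26

t7 = ¬t6 must be 1, so t6 = 0.
Enumerating the 32 input combinations, 26 give t7 = 1 and 6 give t7 = 0.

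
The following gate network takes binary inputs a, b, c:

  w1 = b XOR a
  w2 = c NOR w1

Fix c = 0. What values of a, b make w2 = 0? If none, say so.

w2 = c NOR w1 must be 0, so at least one of c, w1 is 1.
Check with c = 0 and a=0, b=1:
w1 = b XOR a = 1 XOR 0 = 1
w2 = c NOR w1 = 0 NOR 1 = 0
So w2 = 0.

a=0, b=1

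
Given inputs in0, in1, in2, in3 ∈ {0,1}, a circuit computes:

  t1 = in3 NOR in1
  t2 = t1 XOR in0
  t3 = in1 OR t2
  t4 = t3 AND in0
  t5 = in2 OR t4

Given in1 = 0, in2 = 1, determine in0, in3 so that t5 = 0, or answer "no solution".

With in1 = 0, in2 = 1 fixed, none of the 4 settings of in0, in3 give t5 = 0.
For example, with in0=0, in3=1:
t1 = in3 NOR in1 = 1 NOR 0 = 0
t2 = t1 XOR in0 = 0 XOR 0 = 0
t3 = in1 OR t2 = 0 OR 0 = 0
t4 = t3 AND in0 = 0 AND 0 = 0
t5 = in2 OR t4 = 1 OR 0 = 1
giving t5 = 1 ≠ 0.

no solution exists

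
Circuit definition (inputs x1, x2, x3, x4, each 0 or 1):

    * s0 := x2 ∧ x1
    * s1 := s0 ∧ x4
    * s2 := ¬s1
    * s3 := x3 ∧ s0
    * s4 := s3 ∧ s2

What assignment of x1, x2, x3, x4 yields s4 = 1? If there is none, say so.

x1=1, x2=1, x3=1, x4=0

Check with x1=1, x2=1, x3=1, x4=0:
s0 = x2 ∧ x1 = 1 ∧ 1 = 1
s1 = s0 ∧ x4 = 1 ∧ 0 = 0
s2 = ¬s1 = ¬0 = 1
s3 = x3 ∧ s0 = 1 ∧ 1 = 1
s4 = s3 ∧ s2 = 1 ∧ 1 = 1
So s4 = 1 as required.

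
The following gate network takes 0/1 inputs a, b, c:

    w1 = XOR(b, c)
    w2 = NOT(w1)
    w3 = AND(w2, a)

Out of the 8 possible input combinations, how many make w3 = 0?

6

w3 = AND(w2, a) must be 0, so at least one of w2, a is 0.
Enumerating the 8 input combinations, 6 give w3 = 0 and 2 give w3 = 1.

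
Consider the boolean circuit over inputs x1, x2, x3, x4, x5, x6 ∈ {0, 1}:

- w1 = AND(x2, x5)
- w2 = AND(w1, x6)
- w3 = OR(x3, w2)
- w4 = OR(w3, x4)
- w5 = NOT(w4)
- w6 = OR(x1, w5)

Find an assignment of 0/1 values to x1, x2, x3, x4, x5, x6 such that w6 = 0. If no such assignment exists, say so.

x1=0, x2=0, x3=1, x4=0, x5=1, x6=1

Check with x1=0, x2=0, x3=1, x4=0, x5=1, x6=1:
w1 = AND(x2, x5) = AND(0, 1) = 0
w2 = AND(w1, x6) = AND(0, 1) = 0
w3 = OR(x3, w2) = OR(1, 0) = 1
w4 = OR(w3, x4) = OR(1, 0) = 1
w5 = NOT(w4) = NOT 1 = 0
w6 = OR(x1, w5) = OR(0, 0) = 0
So w6 = 0 as required.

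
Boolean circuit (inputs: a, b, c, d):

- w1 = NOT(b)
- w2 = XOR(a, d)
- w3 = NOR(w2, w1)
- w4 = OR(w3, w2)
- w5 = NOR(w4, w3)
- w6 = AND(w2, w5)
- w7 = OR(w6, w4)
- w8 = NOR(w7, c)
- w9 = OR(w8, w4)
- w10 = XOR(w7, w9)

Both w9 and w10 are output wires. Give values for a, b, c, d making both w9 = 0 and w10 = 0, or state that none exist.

Check with a=0, b=0, c=1, d=0:
w1 = NOT(b) = NOT 0 = 1
w2 = XOR(a, d) = XOR(0, 0) = 0
w3 = NOR(w2, w1) = NOR(0, 1) = 0
w4 = OR(w3, w2) = OR(0, 0) = 0
w5 = NOR(w4, w3) = NOR(0, 0) = 1
w6 = AND(w2, w5) = AND(0, 1) = 0
w7 = OR(w6, w4) = OR(0, 0) = 0
w8 = NOR(w7, c) = NOR(0, 1) = 0
w9 = OR(w8, w4) = OR(0, 0) = 0
w10 = XOR(w7, w9) = XOR(0, 0) = 0
So w9 = 0 and w10 = 0.

a=0, b=0, c=1, d=0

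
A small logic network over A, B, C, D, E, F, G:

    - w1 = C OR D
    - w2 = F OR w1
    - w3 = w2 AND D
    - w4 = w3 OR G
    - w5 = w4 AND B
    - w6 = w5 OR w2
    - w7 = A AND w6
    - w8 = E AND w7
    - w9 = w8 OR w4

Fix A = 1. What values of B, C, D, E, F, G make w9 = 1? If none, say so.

w9 = w8 OR w4 must be 1, so at least one of w8, w4 is 1.
Check with A = 1 and B=1, C=0, D=1, E=0, F=0, G=0:
w1 = C OR D = 0 OR 1 = 1
w2 = F OR w1 = 0 OR 1 = 1
w3 = w2 AND D = 1 AND 1 = 1
w4 = w3 OR G = 1 OR 0 = 1
w5 = w4 AND B = 1 AND 1 = 1
w6 = w5 OR w2 = 1 OR 1 = 1
w7 = A AND w6 = 1 AND 1 = 1
w8 = E AND w7 = 0 AND 1 = 0
w9 = w8 OR w4 = 0 OR 1 = 1
So w9 = 1.

B=1, C=0, D=1, E=0, F=0, G=0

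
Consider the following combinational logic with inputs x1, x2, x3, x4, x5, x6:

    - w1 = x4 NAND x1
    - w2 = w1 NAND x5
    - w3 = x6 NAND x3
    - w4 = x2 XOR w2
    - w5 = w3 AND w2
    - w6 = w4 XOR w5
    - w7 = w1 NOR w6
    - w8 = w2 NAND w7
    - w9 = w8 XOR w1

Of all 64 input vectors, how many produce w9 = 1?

w9 = w8 XOR w1 must be 1, so w8 and w1 differ.
Enumerating the 64 input combinations, 8 give w9 = 1 and 56 give w9 = 0.

8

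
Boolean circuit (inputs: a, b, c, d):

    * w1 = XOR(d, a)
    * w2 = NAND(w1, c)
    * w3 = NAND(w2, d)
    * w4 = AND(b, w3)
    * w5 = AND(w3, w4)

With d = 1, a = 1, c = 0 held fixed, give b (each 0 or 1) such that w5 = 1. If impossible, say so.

no solution exists

With d = 1, a = 1, c = 0 fixed, none of the 2 settings of b give w5 = 1.
For example, with b=0:
w1 = XOR(d, a) = XOR(1, 1) = 0
w2 = NAND(w1, c) = NAND(0, 0) = 1
w3 = NAND(w2, d) = NAND(1, 1) = 0
w4 = AND(b, w3) = AND(0, 0) = 0
w5 = AND(w3, w4) = AND(0, 0) = 0
giving w5 = 0 ≠ 1.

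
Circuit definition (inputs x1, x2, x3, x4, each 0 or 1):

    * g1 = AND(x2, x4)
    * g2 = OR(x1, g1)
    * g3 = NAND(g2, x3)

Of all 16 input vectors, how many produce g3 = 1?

11

g3 = NAND(g2, x3) must be 1, so at least one of g2, x3 is 0.
Enumerating the 16 input combinations, 11 give g3 = 1 and 5 give g3 = 0.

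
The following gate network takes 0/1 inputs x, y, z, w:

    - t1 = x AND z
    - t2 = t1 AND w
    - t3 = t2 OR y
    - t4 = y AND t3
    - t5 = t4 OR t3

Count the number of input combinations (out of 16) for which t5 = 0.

7

t5 = t4 OR t3 must be 0, so both t4 = 0 and t3 = 0.
t4 = y AND t3 must be 0, so at least one of y, t3 is 0.
Enumerating the 16 input combinations, 7 give t5 = 0 and 9 give t5 = 1.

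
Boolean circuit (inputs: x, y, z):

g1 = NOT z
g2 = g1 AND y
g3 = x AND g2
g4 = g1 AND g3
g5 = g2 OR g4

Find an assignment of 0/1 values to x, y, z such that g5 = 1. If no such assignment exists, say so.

g5 = g2 OR g4 must be 1, so at least one of g2, g4 is 1.
Check with x=1, y=1, z=0:
g1 = NOT z = NOT 0 = 1
g2 = g1 AND y = 1 AND 1 = 1
g3 = x AND g2 = 1 AND 1 = 1
g4 = g1 AND g3 = 1 AND 1 = 1
g5 = g2 OR g4 = 1 OR 1 = 1
So g5 = 1 as required.

x=1, y=1, z=0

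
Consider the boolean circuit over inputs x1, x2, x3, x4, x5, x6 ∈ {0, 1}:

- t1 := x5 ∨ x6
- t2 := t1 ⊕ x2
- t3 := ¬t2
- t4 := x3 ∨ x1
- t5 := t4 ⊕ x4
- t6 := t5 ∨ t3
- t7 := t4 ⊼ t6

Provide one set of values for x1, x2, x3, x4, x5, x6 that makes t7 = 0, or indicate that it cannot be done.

x1=1 x2=0 x3=0 x4=0 x5=0 x6=1

t7 = t4 ⊼ t6 must be 0, so both t4 = 1 and t6 = 1.
t4 = x3 ∨ x1 must be 1, so at least one of x3, x1 is 1.
Check with x1=1 x2=0 x3=0 x4=0 x5=0 x6=1:
t1 = x5 ∨ x6 = 0 ∨ 1 = 1
t2 = t1 ⊕ x2 = 1 ⊕ 0 = 1
t3 = ¬t2 = ¬1 = 0
t4 = x3 ∨ x1 = 0 ∨ 1 = 1
t5 = t4 ⊕ x4 = 1 ⊕ 0 = 1
t6 = t5 ∨ t3 = 1 ∨ 0 = 1
t7 = t4 ⊼ t6 = 1 ⊼ 1 = 0
So t7 = 0 as required.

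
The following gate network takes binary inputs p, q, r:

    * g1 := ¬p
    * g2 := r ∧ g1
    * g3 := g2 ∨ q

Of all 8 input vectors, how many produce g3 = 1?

5

g3 = g2 ∨ q must be 1, so at least one of g2, q is 1.
Enumerating the 8 input combinations, 5 give g3 = 1 and 3 give g3 = 0.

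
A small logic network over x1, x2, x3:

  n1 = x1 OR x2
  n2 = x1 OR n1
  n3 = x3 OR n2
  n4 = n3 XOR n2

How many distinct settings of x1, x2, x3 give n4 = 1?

1

n4 = n3 XOR n2 must be 1, so n3 and n2 differ.
Enumerating the 8 input combinations, 1 give n4 = 1 and 7 give n4 = 0.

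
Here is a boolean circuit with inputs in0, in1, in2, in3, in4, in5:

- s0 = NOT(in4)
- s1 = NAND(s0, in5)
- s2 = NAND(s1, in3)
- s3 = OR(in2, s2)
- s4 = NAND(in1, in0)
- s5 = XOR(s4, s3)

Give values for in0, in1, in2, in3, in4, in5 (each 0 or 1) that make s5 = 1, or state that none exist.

Check with in0=1 in1=0 in2=0 in3=1 in4=1 in5=1:
s0 = NOT(in4) = NOT 1 = 0
s1 = NAND(s0, in5) = NAND(0, 1) = 1
s2 = NAND(s1, in3) = NAND(1, 1) = 0
s3 = OR(in2, s2) = OR(0, 0) = 0
s4 = NAND(in1, in0) = NAND(0, 1) = 1
s5 = XOR(s4, s3) = XOR(1, 0) = 1
So s5 = 1 as required.

in0=1 in1=0 in2=0 in3=1 in4=1 in5=1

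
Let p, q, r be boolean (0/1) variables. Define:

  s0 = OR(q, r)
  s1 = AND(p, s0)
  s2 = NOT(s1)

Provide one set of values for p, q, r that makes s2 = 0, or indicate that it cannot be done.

p=1, q=0, r=1

s2 = NOT(s1) must be 0, so s1 = 1.
Check with p=1, q=0, r=1:
s0 = OR(q, r) = OR(0, 1) = 1
s1 = AND(p, s0) = AND(1, 1) = 1
s2 = NOT(s1) = NOT 1 = 0
So s2 = 0 as required.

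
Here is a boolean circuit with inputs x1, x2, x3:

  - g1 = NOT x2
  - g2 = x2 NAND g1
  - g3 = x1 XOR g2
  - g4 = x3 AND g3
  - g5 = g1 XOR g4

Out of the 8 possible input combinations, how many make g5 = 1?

4

g5 = g1 XOR g4 must be 1, so g1 and g4 differ.
Satisfying assignments:
  x1=0, x2=0, x3=0
  x1=0, x2=1, x3=1
  x1=1, x2=0, x3=0
  x1=1, x2=0, x3=1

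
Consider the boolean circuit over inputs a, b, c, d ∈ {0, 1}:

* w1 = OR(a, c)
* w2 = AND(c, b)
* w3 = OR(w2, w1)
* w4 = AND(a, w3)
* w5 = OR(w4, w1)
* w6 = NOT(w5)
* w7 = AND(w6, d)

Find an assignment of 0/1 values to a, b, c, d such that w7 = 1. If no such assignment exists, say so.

Check with a=0, b=0, c=0, d=1:
w1 = OR(a, c) = OR(0, 0) = 0
w2 = AND(c, b) = AND(0, 0) = 0
w3 = OR(w2, w1) = OR(0, 0) = 0
w4 = AND(a, w3) = AND(0, 0) = 0
w5 = OR(w4, w1) = OR(0, 0) = 0
w6 = NOT(w5) = NOT 0 = 1
w7 = AND(w6, d) = AND(1, 1) = 1
So w7 = 1 as required.

a=0, b=0, c=0, d=1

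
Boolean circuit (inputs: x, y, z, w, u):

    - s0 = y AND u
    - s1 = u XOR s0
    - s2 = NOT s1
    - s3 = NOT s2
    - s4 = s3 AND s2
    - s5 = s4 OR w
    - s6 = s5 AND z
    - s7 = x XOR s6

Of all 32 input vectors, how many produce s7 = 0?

s7 = x XOR s6 must be 0, so x and s6 are equal.
Enumerating the 32 input combinations, 16 give s7 = 0 and 16 give s7 = 1.

16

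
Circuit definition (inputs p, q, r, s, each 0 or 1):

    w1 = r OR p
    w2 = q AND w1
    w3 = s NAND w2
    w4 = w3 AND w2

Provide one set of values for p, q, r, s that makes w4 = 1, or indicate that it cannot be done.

p=0 q=1 r=1 s=0

w4 = w3 AND w2 must be 1, so both w3 = 1 and w2 = 1.
w3 = s NAND w2 must be 1, so at least one of s, w2 is 0.
Check with p=0 q=1 r=1 s=0:
w1 = r OR p = 1 OR 0 = 1
w2 = q AND w1 = 1 AND 1 = 1
w3 = s NAND w2 = 0 NAND 1 = 1
w4 = w3 AND w2 = 1 AND 1 = 1
So w4 = 1 as required.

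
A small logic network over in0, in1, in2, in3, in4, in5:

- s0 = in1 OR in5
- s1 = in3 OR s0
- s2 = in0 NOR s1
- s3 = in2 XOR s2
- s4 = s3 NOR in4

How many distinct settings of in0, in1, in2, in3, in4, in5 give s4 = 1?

16

s4 = s3 NOR in4 must be 1, so both s3 = 0 and in4 = 0.
s3 = in2 XOR s2 must be 0, so in2 and s2 are equal.
Enumerating the 64 input combinations, 16 give s4 = 1 and 48 give s4 = 0.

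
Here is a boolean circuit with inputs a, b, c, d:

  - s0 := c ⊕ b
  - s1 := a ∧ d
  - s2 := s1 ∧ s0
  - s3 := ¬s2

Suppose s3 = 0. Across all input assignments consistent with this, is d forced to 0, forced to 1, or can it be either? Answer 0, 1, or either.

1

s3 = ¬s2 must be 0, so s2 = 1.
s2 = s1 ∧ s0 must be 1, so both s1 = 1 and s0 = 1.
Every assignment with s3 = 0 has d = 1; there are 2 such assignment(s).
  a=1, b=0, c=1, d=1
  a=1, b=1, c=0, d=1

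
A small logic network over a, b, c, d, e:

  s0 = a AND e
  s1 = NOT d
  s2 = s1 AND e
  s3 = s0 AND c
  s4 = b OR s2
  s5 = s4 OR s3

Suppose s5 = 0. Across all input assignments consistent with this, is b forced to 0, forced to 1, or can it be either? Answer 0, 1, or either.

0

s5 = s4 OR s3 must be 0, so both s4 = 0 and s3 = 0.
Every assignment with s5 = 0 has b = 0; there are 11 such assignment(s).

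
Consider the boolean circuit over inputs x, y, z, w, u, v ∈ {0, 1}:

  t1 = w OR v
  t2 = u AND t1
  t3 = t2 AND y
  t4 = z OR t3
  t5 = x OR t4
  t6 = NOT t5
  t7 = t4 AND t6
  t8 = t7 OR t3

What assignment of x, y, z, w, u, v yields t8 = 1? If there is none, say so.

x=0 y=1 z=0 w=1 u=1 v=1

t8 = t7 OR t3 must be 1, so at least one of t7, t3 is 1.
Check with x=0 y=1 z=0 w=1 u=1 v=1:
t1 = w OR v = 1 OR 1 = 1
t2 = u AND t1 = 1 AND 1 = 1
t3 = t2 AND y = 1 AND 1 = 1
t4 = z OR t3 = 0 OR 1 = 1
t5 = x OR t4 = 0 OR 1 = 1
t6 = NOT t5 = NOT 1 = 0
t7 = t4 AND t6 = 1 AND 0 = 0
t8 = t7 OR t3 = 0 OR 1 = 1
So t8 = 1 as required.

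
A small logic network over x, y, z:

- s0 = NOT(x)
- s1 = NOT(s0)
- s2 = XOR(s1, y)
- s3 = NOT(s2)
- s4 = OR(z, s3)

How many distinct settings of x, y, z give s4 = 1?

s4 = OR(z, s3) must be 1, so at least one of z, s3 is 1.
Enumerating the 8 input combinations, 6 give s4 = 1 and 2 give s4 = 0.

6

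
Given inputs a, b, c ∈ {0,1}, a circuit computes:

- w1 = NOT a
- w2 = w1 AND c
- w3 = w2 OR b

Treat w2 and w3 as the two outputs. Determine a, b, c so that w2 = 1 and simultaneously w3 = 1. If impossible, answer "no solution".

a=0, b=1, c=1

Check with a=0, b=1, c=1:
w1 = NOT a = NOT 0 = 1
w2 = w1 AND c = 1 AND 1 = 1
w3 = w2 OR b = 1 OR 1 = 1
So w2 = 1 and w3 = 1.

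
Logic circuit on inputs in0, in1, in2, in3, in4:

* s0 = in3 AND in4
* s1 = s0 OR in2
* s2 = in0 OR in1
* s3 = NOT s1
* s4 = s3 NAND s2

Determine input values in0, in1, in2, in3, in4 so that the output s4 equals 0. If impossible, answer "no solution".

s4 = s3 NAND s2 must be 0, so both s3 = 1 and s2 = 1.
s3 = NOT s1 must be 1, so s1 = 0.
s2 = in0 OR in1 must be 1, so at least one of in0, in1 is 1.
Check with in0=1 in1=1 in2=0 in3=0 in4=0:
s0 = in3 AND in4 = 0 AND 0 = 0
s1 = s0 OR in2 = 0 OR 0 = 0
s2 = in0 OR in1 = 1 OR 1 = 1
s3 = NOT s1 = NOT 0 = 1
s4 = s3 NAND s2 = 1 NAND 1 = 0
So s4 = 0 as required.

in0=1 in1=1 in2=0 in3=0 in4=0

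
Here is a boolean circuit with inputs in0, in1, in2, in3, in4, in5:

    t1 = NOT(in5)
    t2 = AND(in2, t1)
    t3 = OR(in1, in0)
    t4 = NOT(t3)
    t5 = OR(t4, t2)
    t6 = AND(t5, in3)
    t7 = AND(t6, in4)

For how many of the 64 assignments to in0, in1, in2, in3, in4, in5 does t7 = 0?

57

t7 = AND(t6, in4) must be 0, so at least one of t6, in4 is 0.
Enumerating the 64 input combinations, 57 give t7 = 0 and 7 give t7 = 1.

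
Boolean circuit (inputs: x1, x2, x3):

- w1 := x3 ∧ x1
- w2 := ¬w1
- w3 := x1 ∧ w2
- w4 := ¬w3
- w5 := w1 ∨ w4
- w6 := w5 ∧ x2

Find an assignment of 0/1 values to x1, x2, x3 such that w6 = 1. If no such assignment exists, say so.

w6 = w5 ∧ x2 must be 1, so both w5 = 1 and x2 = 1.
w5 = w1 ∨ w4 must be 1, so at least one of w1, w4 is 1.
Check with x1=0, x2=1, x3=0:
w1 = x3 ∧ x1 = 0 ∧ 0 = 0
w2 = ¬w1 = ¬0 = 1
w3 = x1 ∧ w2 = 0 ∧ 1 = 0
w4 = ¬w3 = ¬0 = 1
w5 = w1 ∨ w4 = 0 ∨ 1 = 1
w6 = w5 ∧ x2 = 1 ∧ 1 = 1
So w6 = 1 as required.

x1=0, x2=1, x3=0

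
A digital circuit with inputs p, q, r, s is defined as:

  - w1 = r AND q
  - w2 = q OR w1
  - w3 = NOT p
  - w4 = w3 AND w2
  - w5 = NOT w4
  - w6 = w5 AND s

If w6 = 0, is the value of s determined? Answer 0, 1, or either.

Both values of s occur among assignments with w6 = 0:
  s=0: p=0, q=0, r=0, s=0
  s=1: p=0, q=1, r=0, s=1

either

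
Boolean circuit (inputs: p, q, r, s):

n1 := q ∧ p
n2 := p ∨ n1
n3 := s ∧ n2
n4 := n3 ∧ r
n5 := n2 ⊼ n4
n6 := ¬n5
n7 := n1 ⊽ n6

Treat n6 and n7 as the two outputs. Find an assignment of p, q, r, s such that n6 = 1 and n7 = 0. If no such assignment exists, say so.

Check with p=1, q=0, r=1, s=1:
n1 = q ∧ p = 0 ∧ 1 = 0
n2 = p ∨ n1 = 1 ∨ 0 = 1
n3 = s ∧ n2 = 1 ∧ 1 = 1
n4 = n3 ∧ r = 1 ∧ 1 = 1
n5 = n2 ⊼ n4 = 1 ⊼ 1 = 0
n6 = ¬n5 = ¬0 = 1
n7 = n1 ⊽ n6 = 0 ⊽ 1 = 0
So n6 = 1 and n7 = 0.

p=1, q=0, r=1, s=1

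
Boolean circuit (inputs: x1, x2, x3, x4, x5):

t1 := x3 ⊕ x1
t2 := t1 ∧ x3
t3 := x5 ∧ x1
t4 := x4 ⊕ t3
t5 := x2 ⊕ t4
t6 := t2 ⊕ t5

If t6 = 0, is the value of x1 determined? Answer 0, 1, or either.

Both values of x1 occur among assignments with t6 = 0:
  x1=0: x1=0, x2=0, x3=0, x4=0, x5=0
  x1=1: x1=1, x2=0, x3=0, x4=0, x5=0

either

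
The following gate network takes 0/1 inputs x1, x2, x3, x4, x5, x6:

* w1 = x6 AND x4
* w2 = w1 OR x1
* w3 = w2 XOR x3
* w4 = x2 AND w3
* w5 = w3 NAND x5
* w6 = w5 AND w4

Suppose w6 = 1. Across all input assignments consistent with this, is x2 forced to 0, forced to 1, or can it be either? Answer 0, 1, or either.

1

w6 = w5 AND w4 must be 1, so both w5 = 1 and w4 = 1.
w5 = w3 NAND x5 must be 1, so at least one of w3, x5 is 0.
w4 = x2 AND w3 must be 1, so both x2 = 1 and w3 = 1.
Every assignment with w6 = 1 has x2 = 1; there are 8 such assignment(s).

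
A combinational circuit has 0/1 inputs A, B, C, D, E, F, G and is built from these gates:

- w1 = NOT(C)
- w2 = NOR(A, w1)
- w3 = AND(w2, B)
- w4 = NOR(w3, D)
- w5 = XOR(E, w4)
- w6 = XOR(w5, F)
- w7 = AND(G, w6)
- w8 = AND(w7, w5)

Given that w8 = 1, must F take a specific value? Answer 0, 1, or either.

w8 = AND(w7, w5) must be 1, so both w7 = 1 and w5 = 1.
w7 = AND(G, w6) must be 1, so both G = 1 and w6 = 1.
Every assignment with w8 = 1 has F = 0; there are 16 such assignment(s).

0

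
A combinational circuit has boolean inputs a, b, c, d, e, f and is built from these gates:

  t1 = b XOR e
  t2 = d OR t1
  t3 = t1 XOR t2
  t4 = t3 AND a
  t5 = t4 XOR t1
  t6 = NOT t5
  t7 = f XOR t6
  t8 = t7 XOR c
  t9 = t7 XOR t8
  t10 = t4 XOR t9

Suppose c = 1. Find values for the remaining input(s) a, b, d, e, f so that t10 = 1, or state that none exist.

t10 = t4 XOR t9 must be 1, so t4 and t9 differ.
Check with c = 1 and a=1, b=1, d=1, e=0, f=1:
t1 = b XOR e = 1 XOR 0 = 1
t2 = d OR t1 = 1 OR 1 = 1
t3 = t1 XOR t2 = 1 XOR 1 = 0
t4 = t3 AND a = 0 AND 1 = 0
t5 = t4 XOR t1 = 0 XOR 1 = 1
t6 = NOT t5 = NOT 1 = 0
t7 = f XOR t6 = 1 XOR 0 = 1
t8 = t7 XOR c = 1 XOR 1 = 0
t9 = t7 XOR t8 = 1 XOR 0 = 1
t10 = t4 XOR t9 = 0 XOR 1 = 1
So t10 = 1.

a=1, b=1, d=1, e=0, f=1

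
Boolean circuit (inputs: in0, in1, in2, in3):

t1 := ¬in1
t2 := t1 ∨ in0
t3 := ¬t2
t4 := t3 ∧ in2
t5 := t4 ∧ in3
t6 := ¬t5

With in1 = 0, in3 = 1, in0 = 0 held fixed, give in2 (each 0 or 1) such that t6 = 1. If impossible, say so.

in2=0

Check with in1 = 0, in3 = 1, in0 = 0 and in2=0:
t1 = ¬in1 = ¬0 = 1
t2 = t1 ∨ in0 = 1 ∨ 0 = 1
t3 = ¬t2 = ¬1 = 0
t4 = t3 ∧ in2 = 0 ∧ 0 = 0
t5 = t4 ∧ in3 = 0 ∧ 1 = 0
t6 = ¬t5 = ¬0 = 1
So t6 = 1.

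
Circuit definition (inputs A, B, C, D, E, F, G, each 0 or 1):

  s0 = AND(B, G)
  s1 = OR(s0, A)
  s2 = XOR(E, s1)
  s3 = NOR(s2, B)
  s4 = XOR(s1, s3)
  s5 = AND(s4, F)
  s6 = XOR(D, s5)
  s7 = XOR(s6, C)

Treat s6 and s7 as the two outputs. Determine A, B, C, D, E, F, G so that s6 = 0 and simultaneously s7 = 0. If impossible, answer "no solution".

A=1 B=0 C=0 D=1 E=0 F=1 G=1

Check with A=1 B=0 C=0 D=1 E=0 F=1 G=1:
s0 = AND(B, G) = AND(0, 1) = 0
s1 = OR(s0, A) = OR(0, 1) = 1
s2 = XOR(E, s1) = XOR(0, 1) = 1
s3 = NOR(s2, B) = NOR(1, 0) = 0
s4 = XOR(s1, s3) = XOR(1, 0) = 1
s5 = AND(s4, F) = AND(1, 1) = 1
s6 = XOR(D, s5) = XOR(1, 1) = 0
s7 = XOR(s6, C) = XOR(0, 0) = 0
So s6 = 0 and s7 = 0.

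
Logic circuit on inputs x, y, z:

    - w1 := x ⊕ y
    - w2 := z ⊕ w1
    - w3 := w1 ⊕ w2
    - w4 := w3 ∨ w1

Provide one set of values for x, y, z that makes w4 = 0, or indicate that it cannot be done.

x=1, y=1, z=0

Check with x=1, y=1, z=0:
w1 = x ⊕ y = 1 ⊕ 1 = 0
w2 = z ⊕ w1 = 0 ⊕ 0 = 0
w3 = w1 ⊕ w2 = 0 ⊕ 0 = 0
w4 = w3 ∨ w1 = 0 ∨ 0 = 0
So w4 = 0 as required.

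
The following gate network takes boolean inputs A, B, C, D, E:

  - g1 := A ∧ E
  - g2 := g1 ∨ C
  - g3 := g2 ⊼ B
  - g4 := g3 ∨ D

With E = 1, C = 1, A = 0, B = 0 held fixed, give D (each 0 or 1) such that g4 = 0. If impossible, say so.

no solution exists

With E = 1, C = 1, A = 0, B = 0 fixed, none of the 2 settings of D give g4 = 0.
For example, with D=1:
g1 = A ∧ E = 0 ∧ 1 = 0
g2 = g1 ∨ C = 0 ∨ 1 = 1
g3 = g2 ⊼ B = 1 ⊼ 0 = 1
g4 = g3 ∨ D = 1 ∨ 1 = 1
giving g4 = 1 ≠ 0.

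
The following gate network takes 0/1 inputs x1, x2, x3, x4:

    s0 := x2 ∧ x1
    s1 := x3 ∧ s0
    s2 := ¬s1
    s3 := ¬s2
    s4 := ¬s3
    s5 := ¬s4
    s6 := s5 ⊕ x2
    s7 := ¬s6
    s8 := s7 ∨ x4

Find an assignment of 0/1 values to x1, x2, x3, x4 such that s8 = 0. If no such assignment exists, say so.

s8 = s7 ∨ x4 must be 0, so both s7 = 0 and x4 = 0.
s7 = ¬s6 must be 0, so s6 = 1.
Check with x1=0 x2=1 x3=1 x4=0:
s0 = x2 ∧ x1 = 1 ∧ 0 = 0
s1 = x3 ∧ s0 = 1 ∧ 0 = 0
s2 = ¬s1 = ¬0 = 1
s3 = ¬s2 = ¬1 = 0
s4 = ¬s3 = ¬0 = 1
s5 = ¬s4 = ¬1 = 0
s6 = s5 ⊕ x2 = 0 ⊕ 1 = 1
s7 = ¬s6 = ¬1 = 0
s8 = s7 ∨ x4 = 0 ∨ 0 = 0
So s8 = 0 as required.

x1=0 x2=1 x3=1 x4=0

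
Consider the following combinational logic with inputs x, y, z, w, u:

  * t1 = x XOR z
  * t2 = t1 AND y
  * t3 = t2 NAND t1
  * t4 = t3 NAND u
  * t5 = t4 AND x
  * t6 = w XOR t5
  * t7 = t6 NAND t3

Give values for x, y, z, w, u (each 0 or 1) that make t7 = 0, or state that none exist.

x=1, y=0, z=1, w=1, u=1

t7 = t6 NAND t3 must be 0, so both t6 = 1 and t3 = 1.
Check with x=1, y=0, z=1, w=1, u=1:
t1 = x XOR z = 1 XOR 1 = 0
t2 = t1 AND y = 0 AND 0 = 0
t3 = t2 NAND t1 = 0 NAND 0 = 1
t4 = t3 NAND u = 1 NAND 1 = 0
t5 = t4 AND x = 0 AND 1 = 0
t6 = w XOR t5 = 1 XOR 0 = 1
t7 = t6 NAND t3 = 1 NAND 1 = 0
So t7 = 0 as required.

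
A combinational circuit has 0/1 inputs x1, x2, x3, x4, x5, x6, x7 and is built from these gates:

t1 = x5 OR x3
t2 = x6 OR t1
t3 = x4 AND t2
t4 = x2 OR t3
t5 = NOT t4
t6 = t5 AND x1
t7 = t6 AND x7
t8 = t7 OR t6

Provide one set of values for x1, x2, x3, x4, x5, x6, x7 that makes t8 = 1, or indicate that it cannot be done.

x1=1, x2=0, x3=0, x4=0, x5=0, x6=1, x7=0

t8 = t7 OR t6 must be 1, so at least one of t7, t6 is 1.
Check with x1=1, x2=0, x3=0, x4=0, x5=0, x6=1, x7=0:
t1 = x5 OR x3 = 0 OR 0 = 0
t2 = x6 OR t1 = 1 OR 0 = 1
t3 = x4 AND t2 = 0 AND 1 = 0
t4 = x2 OR t3 = 0 OR 0 = 0
t5 = NOT t4 = NOT 0 = 1
t6 = t5 AND x1 = 1 AND 1 = 1
t7 = t6 AND x7 = 1 AND 0 = 0
t8 = t7 OR t6 = 0 OR 1 = 1
So t8 = 1 as required.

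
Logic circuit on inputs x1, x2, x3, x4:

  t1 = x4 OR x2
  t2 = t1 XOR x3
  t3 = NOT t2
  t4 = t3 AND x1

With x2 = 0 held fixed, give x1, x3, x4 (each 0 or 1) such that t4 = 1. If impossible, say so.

x1=1, x3=1, x4=1

Check with x2 = 0 and x1=1, x3=1, x4=1:
t1 = x4 OR x2 = 1 OR 0 = 1
t2 = t1 XOR x3 = 1 XOR 1 = 0
t3 = NOT t2 = NOT 0 = 1
t4 = t3 AND x1 = 1 AND 1 = 1
So t4 = 1.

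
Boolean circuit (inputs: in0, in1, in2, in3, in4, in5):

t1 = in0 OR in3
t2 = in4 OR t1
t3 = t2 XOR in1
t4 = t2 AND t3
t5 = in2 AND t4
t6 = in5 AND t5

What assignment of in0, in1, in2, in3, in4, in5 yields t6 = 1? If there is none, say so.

t6 = in5 AND t5 must be 1, so both in5 = 1 and t5 = 1.
t5 = in2 AND t4 must be 1, so both in2 = 1 and t4 = 1.
Check with in0=0, in1=0, in2=1, in3=1, in4=0, in5=1:
t1 = in0 OR in3 = 0 OR 1 = 1
t2 = in4 OR t1 = 0 OR 1 = 1
t3 = t2 XOR in1 = 1 XOR 0 = 1
t4 = t2 AND t3 = 1 AND 1 = 1
t5 = in2 AND t4 = 1 AND 1 = 1
t6 = in5 AND t5 = 1 AND 1 = 1
So t6 = 1 as required.

in0=0, in1=0, in2=1, in3=1, in4=0, in5=1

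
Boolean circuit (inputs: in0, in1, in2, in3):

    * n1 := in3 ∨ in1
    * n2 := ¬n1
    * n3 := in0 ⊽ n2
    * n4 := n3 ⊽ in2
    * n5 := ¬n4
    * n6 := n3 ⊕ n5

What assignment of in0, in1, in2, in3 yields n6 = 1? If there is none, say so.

n6 = n3 ⊕ n5 must be 1, so n3 and n5 differ.
Check with in0=1 in1=1 in2=1 in3=0:
n1 = in3 ∨ in1 = 0 ∨ 1 = 1
n2 = ¬n1 = ¬1 = 0
n3 = in0 ⊽ n2 = 1 ⊽ 0 = 0
n4 = n3 ⊽ in2 = 0 ⊽ 1 = 0
n5 = ¬n4 = ¬0 = 1
n6 = n3 ⊕ n5 = 0 ⊕ 1 = 1
So n6 = 1 as required.

in0=1 in1=1 in2=1 in3=0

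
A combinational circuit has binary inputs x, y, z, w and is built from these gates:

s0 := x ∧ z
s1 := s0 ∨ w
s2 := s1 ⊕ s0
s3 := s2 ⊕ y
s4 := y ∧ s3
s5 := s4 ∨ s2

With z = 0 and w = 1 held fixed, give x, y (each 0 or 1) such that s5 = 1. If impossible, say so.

s5 = s4 ∨ s2 must be 1, so at least one of s4, s2 is 1.
Check with z = 0 and w = 1 and x=0, y=0:
s0 = x ∧ z = 0 ∧ 0 = 0
s1 = s0 ∨ w = 0 ∨ 1 = 1
s2 = s1 ⊕ s0 = 1 ⊕ 0 = 1
s3 = s2 ⊕ y = 1 ⊕ 0 = 1
s4 = y ∧ s3 = 0 ∧ 1 = 0
s5 = s4 ∨ s2 = 0 ∨ 1 = 1
So s5 = 1.

x=0, y=0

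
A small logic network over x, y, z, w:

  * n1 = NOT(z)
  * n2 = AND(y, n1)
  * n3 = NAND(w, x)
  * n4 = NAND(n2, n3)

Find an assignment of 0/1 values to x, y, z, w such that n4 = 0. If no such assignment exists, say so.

x=0, y=1, z=0, w=0

Check with x=0, y=1, z=0, w=0:
n1 = NOT(z) = NOT 0 = 1
n2 = AND(y, n1) = AND(1, 1) = 1
n3 = NAND(w, x) = NAND(0, 0) = 1
n4 = NAND(n2, n3) = NAND(1, 1) = 0
So n4 = 0 as required.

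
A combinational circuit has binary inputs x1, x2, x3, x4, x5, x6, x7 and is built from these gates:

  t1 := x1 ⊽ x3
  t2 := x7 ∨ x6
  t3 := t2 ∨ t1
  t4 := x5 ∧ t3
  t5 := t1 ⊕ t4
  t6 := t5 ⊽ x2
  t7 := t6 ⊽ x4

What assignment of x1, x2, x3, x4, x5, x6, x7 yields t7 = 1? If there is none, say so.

Check with x1=0, x2=1, x3=1, x4=0, x5=0, x6=0, x7=0:
t1 = x1 ⊽ x3 = 0 ⊽ 1 = 0
t2 = x7 ∨ x6 = 0 ∨ 0 = 0
t3 = t2 ∨ t1 = 0 ∨ 0 = 0
t4 = x5 ∧ t3 = 0 ∧ 0 = 0
t5 = t1 ⊕ t4 = 0 ⊕ 0 = 0
t6 = t5 ⊽ x2 = 0 ⊽ 1 = 0
t7 = t6 ⊽ x4 = 0 ⊽ 0 = 1
So t7 = 1 as required.

x1=0, x2=1, x3=1, x4=0, x5=0, x6=0, x7=0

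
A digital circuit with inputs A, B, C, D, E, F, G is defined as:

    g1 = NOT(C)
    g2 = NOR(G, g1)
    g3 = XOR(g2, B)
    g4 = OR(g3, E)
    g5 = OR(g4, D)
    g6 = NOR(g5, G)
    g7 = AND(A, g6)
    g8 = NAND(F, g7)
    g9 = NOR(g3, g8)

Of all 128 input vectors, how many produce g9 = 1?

g9 = NOR(g3, g8) must be 1, so both g3 = 0 and g8 = 0.
g3 = XOR(g2, B) must be 0, so g2 and B are equal.
Satisfying assignments:
  A=1, B=0, C=0, D=0, E=0, F=1, G=0
  A=1, B=1, C=1, D=0, E=0, F=1, G=0

2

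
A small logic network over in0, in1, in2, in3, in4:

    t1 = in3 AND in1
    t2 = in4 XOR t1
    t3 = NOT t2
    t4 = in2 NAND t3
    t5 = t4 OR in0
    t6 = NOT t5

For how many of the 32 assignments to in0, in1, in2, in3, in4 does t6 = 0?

28

t6 = NOT t5 must be 0, so t5 = 1.
t5 = t4 OR in0 must be 1, so at least one of t4, in0 is 1.
Enumerating the 32 input combinations, 28 give t6 = 0 and 4 give t6 = 1.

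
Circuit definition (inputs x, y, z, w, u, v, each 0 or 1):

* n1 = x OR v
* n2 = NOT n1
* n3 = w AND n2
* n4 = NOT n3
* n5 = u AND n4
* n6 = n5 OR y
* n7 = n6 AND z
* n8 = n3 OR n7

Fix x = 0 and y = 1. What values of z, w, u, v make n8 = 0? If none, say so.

Check with x = 0 and y = 1 and z=0, w=0, u=1, v=0:
n1 = x OR v = 0 OR 0 = 0
n2 = NOT n1 = NOT 0 = 1
n3 = w AND n2 = 0 AND 1 = 0
n4 = NOT n3 = NOT 0 = 1
n5 = u AND n4 = 1 AND 1 = 1
n6 = n5 OR y = 1 OR 1 = 1
n7 = n6 AND z = 1 AND 0 = 0
n8 = n3 OR n7 = 0 OR 0 = 0
So n8 = 0.

z=0, w=0, u=1, v=0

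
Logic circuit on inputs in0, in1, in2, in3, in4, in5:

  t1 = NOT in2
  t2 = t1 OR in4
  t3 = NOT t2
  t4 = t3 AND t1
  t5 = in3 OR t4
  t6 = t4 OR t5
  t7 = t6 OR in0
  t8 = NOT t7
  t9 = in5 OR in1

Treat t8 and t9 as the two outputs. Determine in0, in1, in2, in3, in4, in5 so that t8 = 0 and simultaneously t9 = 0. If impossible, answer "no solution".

Check with in0=0 in1=0 in2=0 in3=1 in4=1 in5=0:
t1 = NOT in2 = NOT 0 = 1
t2 = t1 OR in4 = 1 OR 1 = 1
t3 = NOT t2 = NOT 1 = 0
t4 = t3 AND t1 = 0 AND 1 = 0
t5 = in3 OR t4 = 1 OR 0 = 1
t6 = t4 OR t5 = 0 OR 1 = 1
t7 = t6 OR in0 = 1 OR 0 = 1
t8 = NOT t7 = NOT 1 = 0
t9 = in5 OR in1 = 0 OR 0 = 0
So t8 = 0 and t9 = 0.

in0=0 in1=0 in2=0 in3=1 in4=1 in5=0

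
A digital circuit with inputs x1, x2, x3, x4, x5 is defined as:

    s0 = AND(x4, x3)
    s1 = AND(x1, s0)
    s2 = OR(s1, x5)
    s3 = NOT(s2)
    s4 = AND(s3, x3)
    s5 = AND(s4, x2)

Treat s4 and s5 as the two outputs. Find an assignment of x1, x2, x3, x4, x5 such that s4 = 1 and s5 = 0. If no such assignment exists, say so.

Check with x1=0, x2=0, x3=1, x4=1, x5=0:
s0 = AND(x4, x3) = AND(1, 1) = 1
s1 = AND(x1, s0) = AND(0, 1) = 0
s2 = OR(s1, x5) = OR(0, 0) = 0
s3 = NOT(s2) = NOT 0 = 1
s4 = AND(s3, x3) = AND(1, 1) = 1
s5 = AND(s4, x2) = AND(1, 0) = 0
So s4 = 1 and s5 = 0.

x1=0, x2=0, x3=1, x4=1, x5=0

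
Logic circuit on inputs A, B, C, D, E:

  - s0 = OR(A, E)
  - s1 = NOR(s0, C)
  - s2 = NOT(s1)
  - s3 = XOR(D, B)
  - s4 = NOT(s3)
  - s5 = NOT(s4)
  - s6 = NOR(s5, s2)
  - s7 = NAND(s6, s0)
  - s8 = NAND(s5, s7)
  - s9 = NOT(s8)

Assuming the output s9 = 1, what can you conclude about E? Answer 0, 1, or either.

either

Both values of E occur among assignments with s9 = 1:
  E=0: A=0, B=0, C=0, D=1, E=0
  E=1: A=0, B=0, C=0, D=1, E=1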